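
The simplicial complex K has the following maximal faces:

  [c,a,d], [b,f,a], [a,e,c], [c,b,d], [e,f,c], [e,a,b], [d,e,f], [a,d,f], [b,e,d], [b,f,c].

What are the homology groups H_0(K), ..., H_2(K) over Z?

H_0 ≅ Z,  H_1 ≅ Z/2,  H_2 = 0.

Order the vertices as a < b < c < d < e < f. Listing each simplex with vertices in this order, K has dimension 2 with simplices:

  0-simplices (6): a, b, c, d, e, f
  1-simplices (15): ab, ac, ad, ae, af, bc, bd, be, bf, cd, ce, cf, de, df, ef
  2-simplices (10): abe, abf, acd, ace, adf, bcd, bcf, bde, cef, def

Hence C_0 ≅ Z^6, C_1 ≅ Z^15, C_2 ≅ Z^10.

The boundary map ∂_1: C_1 → C_0 maps an edge to its endpoints' difference, ∂[p,q] = q − p.
The 6×15 boundary matrix has rank 5 and Smith normal form diag(1,1,1,1,1).

The boundary map ∂_2: C_2 → C_1 sends each 2-simplex [p,q,r] to [q,r] − [p,r] + [p,q]. For instance
  ∂abe = be − ae + ab,
  ∂adf = df − af + ad.
The 15×10 boundary matrix has rank 10 and Smith normal form diag(1,1,1,1,1,1,1,1,1,2).

Now H_k = ker ∂_k / im ∂_{k+1}, so:

  H_0: rank C_0 − rank ∂_1 = 6 − 5 = 1, and the invariant factors of ∂_1 are all 1, so H_0 ≅ Z.
  H_1: rank ker ∂_1 − rank ∂_2 = (15 − 5) − 10 = 0, and ∂_2 has invariant factor 2 > 1, so H_1 ≅ Z/2.
  H_2: rank ker ∂_2 − rank ∂_3 = (10 − 10) − 0 = 0, and there is no ∂_3, so H_2 ≅ 0.

(K is a triangulation of the real projective plane RP^2.)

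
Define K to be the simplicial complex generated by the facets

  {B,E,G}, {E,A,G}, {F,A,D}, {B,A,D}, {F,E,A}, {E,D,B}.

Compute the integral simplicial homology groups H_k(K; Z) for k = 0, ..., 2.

H_0 ≅ Z,  H_1 ≅ Z,  H_2 = 0.

Take the total order A < B < D < E < F < G on the vertex set. Then K (dimension 2) consists of the simplices:

  0-simplices (6): A, B, D, E, F, G
  1-simplices (12): AB, AD, AE, AF, AG, BD, BE, BG, DE, DF, EF, EG
  2-simplices (6): ABD, ADF, AEF, AEG, BDE, BEG

Hence C_0 ≅ Z^6, C_1 ≅ Z^12, C_2 ≅ Z^6.

Boundary ∂_1: C_1 → C_0 sends each edge [p,q] (with p < q) to q − p. For instance
  ∂DF = F − D.
The 6×12 boundary matrix has rank 5 and Smith normal form diag(1,1,1,1,1).

The boundary map ∂_2: C_2 → C_1 acts by ∂[p,q,r] = [q,r] − [p,r] + [p,q]. For instance
  ∂ADF = DF − AF + AD,
  ∂BDE = DE − BE + BD.
As a 12×6 matrix over Z this has rank 6, with invariant factors (1,1,1,1,1,1).

Now H_k = ker ∂_k / im ∂_{k+1}, so:

  H_0: rank C_0 − rank ∂_1 = 6 − 5 = 1, and the invariant factors of ∂_1 are all 1, so H_0 ≅ Z.
  H_1: rank ker ∂_1 − rank ∂_2 = (12 − 5) − 6 = 1, and the invariant factors of ∂_2 are all 1, so H_1 ≅ Z.
  H_2: rank ker ∂_2 − rank ∂_3 = (6 − 6) − 0 = 0, and there is no ∂_3, so H_2 ≅ 0.

(K is a triangulation of the cylinder S^1 x I.)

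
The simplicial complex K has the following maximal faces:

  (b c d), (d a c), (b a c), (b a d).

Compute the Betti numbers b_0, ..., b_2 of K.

Order the vertices as a < b < c < d. Listing each simplex with vertices in this order, K has dimension 2 with simplices:

  0-simplices (4): a, b, c, d
  1-simplices (6): ab, ac, ad, bc, bd, cd
  2-simplices (4): abc, abd, acd, bcd

Hence C_0 ≅ Z^4, C_1 ≅ Z^6, C_2 ≅ Z^4.

∂_1: C_1 → C_0 is given by ∂[p,q] = [q] − [p]. For instance
  ∂cd = d − c.
This gives a 4×6 integer matrix of rank 3; reducing to Smith normal form yields diagonal entries (1,1,1).

The boundary map ∂_2: C_2 → C_1 maps a triangle to the signed sum of its edges. For instance
  ∂bcd = cd − bd + bc,
  ∂acd = cd − ad + ac.
The 6×4 boundary matrix has rank 3 and Smith normal form diag(1,1,1).

From H_k ≅ ker(∂_k) / im(∂_{k+1}) we obtain:

  H_0: rank C_0 − rank ∂_1 = 4 − 3 = 1, and the invariant factors of ∂_1 are all 1, so H_0 ≅ Z.
  H_1: rank ker ∂_1 − rank ∂_2 = (6 − 3) − 3 = 0, and the invariant factors of ∂_2 are all 1, so H_1 ≅ 0.
  H_2: rank ker ∂_2 − rank ∂_3 = (4 − 3) − 0 = 1, and there is no ∂_3, so H_2 ≅ Z.

Hence the Betti numbers are b_0 = 1, b_1 = 0, b_2 = 1.

b_0 = 1, b_1 = 0, b_2 = 1.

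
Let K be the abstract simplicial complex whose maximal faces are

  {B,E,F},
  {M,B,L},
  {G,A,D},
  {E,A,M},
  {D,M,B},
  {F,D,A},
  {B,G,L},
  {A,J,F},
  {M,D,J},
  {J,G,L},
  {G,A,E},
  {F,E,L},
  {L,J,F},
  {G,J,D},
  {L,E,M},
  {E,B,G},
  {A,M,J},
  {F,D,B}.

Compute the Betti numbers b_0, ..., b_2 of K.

b_0 = 1, b_1 = 1, b_2 = 0.

Take the total order A < B < D < E < F < G < J < L < M on the vertex set. Then K (dimension 2) consists of the simplices:

  0-simplices (9): A, B, D, E, F, G, J, L, M
  1-simplices (27): AD, AE, AF, AG, AJ, AM, BD, BE, BF, BG, BL, BM, DF, DG, DJ, DM, EF, EG, EL, EM, FJ, FL, GJ, GL, JL, JM, LM
  2-simplices (18): ADF, ADG, AEG, AEM, AFJ, AJM, BDF, BDM, BEF, BEG, BGL, BLM, DGJ, DJM, EFL, ELM, FJL, GJL

Hence C_0 ≅ Z^9, C_1 ≅ Z^27, C_2 ≅ Z^18.

Boundary ∂_1: C_1 → C_0 maps an edge to its endpoints' difference, ∂[p,q] = q − p. For instance
  ∂EG = G − E.
As a 9×27 matrix over Z this has rank 8, with invariant factors (1,1,1,1,1,1,1,1).

The boundary map ∂_2: C_2 → C_1 acts by ∂[p,q,r] = [q,r] − [p,r] + [p,q]. For instance
  ∂FJL = JL − FL + FJ,
  ∂AEM = EM − AM + AE.
As a 27×18 matrix over Z this has rank 18, with invariant factors (1,1,1,1,1,1,1,1,1,1,1,1,1,1,1,1,1,2).

Reading off H_k = ker ∂_k / im ∂_{k+1}:

  H_0: rank C_0 − rank ∂_1 = 9 − 8 = 1, and the invariant factors of ∂_1 are all 1, so H_0 = Z.
  H_1: rank ker ∂_1 − rank ∂_2 = (27 − 8) − 18 = 1, and ∂_2 has invariant factor 2 > 1, so H_1 = Z ⊕ Z/2.
  H_2: rank ker ∂_2 − rank ∂_3 = (18 − 18) − 0 = 0, and there is no ∂_3, so H_2 = 0.

As a check, the Euler characteristic is 9 − 27 + 18 = 0, which agrees with 1 − 1 + 0 = 0.

Hence the Betti numbers are b_0 = 1, b_1 = 1, b_2 = 0.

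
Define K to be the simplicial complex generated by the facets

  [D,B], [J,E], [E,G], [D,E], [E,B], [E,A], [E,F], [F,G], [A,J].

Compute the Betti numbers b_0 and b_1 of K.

b_0 = 1, b_1 = 3.

K has 7 vertices, 9 edges.
rank ∂_0 = 0, rank ∂_1 = 6 ⇒ b_0 = 7 − 0 − 6 = 1; all invariant factors of ∂_1 are 1 so no torsion. So H_0 ≅ Z.
rank ∂_1 = 6, rank ∂_2 = 0 ⇒ b_1 = 9 − 6 − 0 = 3. So H_1 ≅ Z^3.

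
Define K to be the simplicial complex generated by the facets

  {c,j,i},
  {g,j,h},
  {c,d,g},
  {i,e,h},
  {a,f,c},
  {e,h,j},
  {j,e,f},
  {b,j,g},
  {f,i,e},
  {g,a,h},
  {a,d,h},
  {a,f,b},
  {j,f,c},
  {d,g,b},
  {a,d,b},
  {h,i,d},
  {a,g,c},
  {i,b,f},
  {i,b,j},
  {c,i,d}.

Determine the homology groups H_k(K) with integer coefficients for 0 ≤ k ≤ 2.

H_0 = Z,  H_1 = Z ⊕ Z_2,  H_2 = 0.

We work with the vertex ordering a < b < c < d < e < f < g < h < i < j. The simplices of K, each written with vertices in increasing order, are:

  0-simplices (10): a, b, c, d, e, f, g, h, i, j
  1-simplices (30): ab, ac, ad, af, ag, ah, bd, bf, bg, bi, bj, cd, cf, cg, ci, cj, dg, dh, di, ef, eh, ei, ej, fi, fj, gh, gj, hi, hj, ij
  2-simplices (20): abd, abf, acf, acg, adh, agh, bdg, bfi, bgj, bij, cdg, cdi, cfj, cij, dhi, efi, efj, ehi, ehj, ghj

giving chain groups C_0 ≅ Z^10, C_1 ≅ Z^30, C_2 ≅ Z^20.

The boundary map ∂_1: C_1 → C_0 is given by ∂[p,q] = [q] − [p]. For instance
  ∂dg = g − d.
As a 10×30 matrix over Z this has rank 9, with invariant factors (1,1,1,1,1,1,1,1,1).

The boundary map ∂_2: C_2 → C_1 acts by ∂[p,q,r] = [q,r] − [p,r] + [p,q]. For instance
  ∂cdg = dg − cg + cd,
  ∂efj = fj − ej + ef.
This gives a 30×20 integer matrix of rank 20; reducing to Smith normal form yields diagonal entries (1,1,1,1,1,1,1,1,1,1,1,1,1,1,1,1,1,1,1,2).

From H_k ≅ ker(∂_k) / im(∂_{k+1}) we obtain:

  H_0: rank C_0 − rank ∂_1 = 10 − 9 = 1, and the invariant factors of ∂_1 are all 1, so H_0 ≅ Z.
  H_1: rank ker ∂_1 − rank ∂_2 = (30 − 9) − 20 = 1, and ∂_2 has invariant factor 2 > 1, so H_1 ≅ Z ⊕ Z_2.
  H_2: rank ker ∂_2 − rank ∂_3 = (20 − 20) − 0 = 0, and there is no ∂_3, so H_2 ≅ 0.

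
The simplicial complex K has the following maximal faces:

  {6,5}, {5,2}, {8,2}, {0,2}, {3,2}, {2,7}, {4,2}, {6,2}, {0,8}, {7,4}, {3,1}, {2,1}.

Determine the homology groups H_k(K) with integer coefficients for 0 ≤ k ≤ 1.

H_0 = Z,  H_1 = Z^4.

Fix the vertex order 0 < 1 < 2 < 3 < 4 < 5 < 6 < 7 < 8 and write every simplex with vertices in increasing order. Then dim K = 1 and the simplices of K are:

  0-simplices (9): [0], [1], [2], [3], [4], [5], [6], [7], [8]
  1-simplices (12): [0,2], [0,8], [1,2], [1,3], [2,3], [2,4], [2,5], [2,6], [2,7], [2,8], [4,7], [5,6]

Hence C_0 ≅ Z^9, C_1 ≅ Z^12.

The boundary map ∂_1: C_1 → C_0 is given by ∂[p,q] = [q] − [p]. For instance
  ∂[2,6] = [6] − [2].
The resulting 9×12 matrix has rank 8, and its Smith normal form has invariant factors (1,1,1,1,1,1,1,1).

From H_k ≅ ker(∂_k) / im(∂_{k+1}) we obtain:

  H_0: rank C_0 − rank ∂_1 = 9 − 8 = 1, and the invariant factors of ∂_1 are all 1, so H_0 = Z.
  H_1: rank ker ∂_1 − rank ∂_2 = (12 − 8) − 0 = 4, and there is no ∂_2, so H_1 = Z^4.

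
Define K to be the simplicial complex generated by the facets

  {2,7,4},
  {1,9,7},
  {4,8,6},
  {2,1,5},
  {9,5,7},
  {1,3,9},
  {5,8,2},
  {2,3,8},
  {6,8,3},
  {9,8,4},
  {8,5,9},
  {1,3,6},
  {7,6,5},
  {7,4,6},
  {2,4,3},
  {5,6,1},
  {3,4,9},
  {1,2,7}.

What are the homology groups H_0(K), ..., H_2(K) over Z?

H_0 ≅ Z,  H_1 ≅ Z ⊕ Z_2,  H_2 = 0.

Order the vertices as 1 < 2 < 3 < 4 < 5 < 6 < 7 < 8 < 9. Listing each simplex with vertices in this order, K has dimension 2 with simplices:

  0-simplices (9): [1], [2], [3], [4], [5], [6], [7], [8], [9]
  1-simplices (27): (27 of them)
  2-simplices (18): [1,2,5], [1,2,7], [1,3,6], [1,3,9], [1,5,6], [1,7,9], [2,3,4], [2,3,8], [2,4,7], [2,5,8], [3,4,9], [3,6,8], [4,6,7], [4,6,8], [4,8,9], [5,6,7], [5,7,9], [5,8,9]

Hence C_0 ≅ Z^9, C_1 ≅ Z^27, C_2 ≅ Z^18.

Boundary ∂_1: C_1 → C_0 maps an edge to its endpoints' difference, ∂[p,q] = q − p.
This gives a 9×27 integer matrix of rank 8; reducing to Smith normal form yields diagonal entries (1,1,1,1,1,1,1,1).

The boundary map ∂_2: C_2 → C_1 acts by ∂[p,q,r] = [q,r] − [p,r] + [p,q]. For instance
  ∂[1,5,6] = [5,6] − [1,6] + [1,5],
  ∂[1,3,6] = [3,6] − [1,6] + [1,3].
The resulting 27×18 matrix has rank 18, and its Smith normal form has invariant factors (1,1,1,1,1,1,1,1,1,1,1,1,1,1,1,1,1,2).

Reading off H_k = ker ∂_k / im ∂_{k+1}:

  H_0: rank C_0 − rank ∂_1 = 9 − 8 = 1, and the invariant factors of ∂_1 are all 1, so H_0 = Z.
  H_1: rank ker ∂_1 − rank ∂_2 = (27 − 8) − 18 = 1, and ∂_2 has invariant factor 2 > 1, so H_1 = Z ⊕ Z_2.
  H_2: rank ker ∂_2 − rank ∂_3 = (18 − 18) − 0 = 0, and there is no ∂_3, so H_2 = 0.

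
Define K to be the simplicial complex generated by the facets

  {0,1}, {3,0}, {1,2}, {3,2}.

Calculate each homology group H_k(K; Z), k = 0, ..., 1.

H_0 ≅ Z,  H_1 ≅ Z.

Order the vertices as 0 < 1 < 2 < 3. Listing each simplex with vertices in this order, K has dimension 1 with simplices:

  0-simplices (4): [0], [1], [2], [3]
  1-simplices (4): [0,1], [0,3], [1,2], [2,3]

giving chain groups C_0 ≅ Z^4, C_1 ≅ Z^4.

The boundary map ∂_1: C_1 → C_0 sends each edge [p,q] (with p < q) to q − p. For instance
  ∂[0,1] = [1] − [0].
This gives a 4×4 integer matrix of rank 3; reducing to Smith normal form yields diagonal entries (1,1,1).

Now H_k = ker ∂_k / im ∂_{k+1}, so:

  H_0: rank C_0 − rank ∂_1 = 4 − 3 = 1, and the invariant factors of ∂_1 are all 1, so H_0 = Z.
  H_1: rank ker ∂_1 − rank ∂_2 = (4 − 3) − 0 = 1, and there is no ∂_2, so H_1 = Z.

As a check, the Euler characteristic is 4 − 4 = 0, which agrees with 1 − 1 = 0.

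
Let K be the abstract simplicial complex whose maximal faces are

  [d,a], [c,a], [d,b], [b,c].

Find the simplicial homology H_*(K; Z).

H_0 = Z,  H_1 = Z.

Take the total order a < b < c < d on the vertex set. Then K (dimension 1) consists of the simplices:

  0-simplices (4): a, b, c, d
  1-simplices (4): ac, ad, bc, bd

so the chain groups are C_0 ≅ Z^4, C_1 ≅ Z^4.

The boundary map ∂_1: C_1 → C_0 maps an edge to its endpoints' difference, ∂[p,q] = q − p.
This gives a 4×4 integer matrix of rank 3; reducing to Smith normal form yields diagonal entries (1,1,1).

Computing H_k = (kernel of ∂_k) / (image of ∂_{k+1}):

  H_0: rank C_0 − rank ∂_1 = 4 − 3 = 1, and the invariant factors of ∂_1 are all 1, so H_0 = Z.
  H_1: rank ker ∂_1 − rank ∂_2 = (4 − 3) − 0 = 1, and there is no ∂_2, so H_1 = Z.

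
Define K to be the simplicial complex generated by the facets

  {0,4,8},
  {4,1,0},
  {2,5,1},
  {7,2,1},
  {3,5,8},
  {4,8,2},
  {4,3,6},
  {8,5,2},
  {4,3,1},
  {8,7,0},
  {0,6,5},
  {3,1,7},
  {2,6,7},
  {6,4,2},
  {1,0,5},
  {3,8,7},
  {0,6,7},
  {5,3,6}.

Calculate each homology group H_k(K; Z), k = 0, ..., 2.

K has 9 vertices, 27 edges, 18 triangles.
rank ∂_0 = 0, rank ∂_1 = 8 ⇒ b_0 = 9 − 0 − 8 = 1; all invariant factors of ∂_1 are 1 so no torsion. So H_0 = Z.
rank ∂_1 = 8, rank ∂_2 = 17 ⇒ b_1 = 27 − 8 − 17 = 2; all invariant factors of ∂_2 are 1 so no torsion. So H_1 = Z^2.
rank ∂_2 = 17, rank ∂_3 = 0 ⇒ b_2 = 18 − 17 − 0 = 1. So H_2 = Z.

H_0 ≅ Z,  H_1 ≅ Z^2,  H_2 ≅ Z.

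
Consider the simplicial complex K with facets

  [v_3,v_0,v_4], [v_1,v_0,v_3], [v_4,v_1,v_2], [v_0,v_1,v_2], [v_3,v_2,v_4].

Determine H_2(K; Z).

Fix the vertex order v_0 < v_1 < v_2 < v_3 < v_4 and write every simplex with vertices in increasing order. Then dim K = 2 and the simplices of K are:

  0-simplices (5): [v_0], [v_1], [v_2], [v_3], [v_4]
  1-simplices (10): [v_0,v_1], [v_0,v_2], [v_0,v_3], [v_0,v_4], [v_1,v_2], [v_1,v_3], [v_1,v_4], [v_2,v_3], [v_2,v_4], [v_3,v_4]
  2-simplices (5): [v_0,v_1,v_2], [v_0,v_1,v_3], [v_0,v_3,v_4], [v_1,v_2,v_4], [v_2,v_3,v_4]

giving chain groups C_0 ≅ Z^5, C_1 ≅ Z^10, C_2 ≅ Z^5.

The boundary map ∂_1: C_1 → C_0 is given by ∂[p,q] = [q] − [p].
The resulting 5×10 matrix has rank 4, and its Smith normal form has invariant factors (1,1,1,1).

Boundary ∂_2: C_2 → C_1 maps a triangle to the signed sum of its edges. For instance
  ∂[v_2,v_3,v_4] = [v_3,v_4] − [v_2,v_4] + [v_2,v_3],
  ∂[v_0,v_1,v_2] = [v_1,v_2] − [v_0,v_2] + [v_0,v_1].
As a 10×5 matrix over Z this has rank 5, with invariant factors (1,1,1,1,1).

From H_k ≅ ker(∂_k) / im(∂_{k+1}) we obtain:

  H_2: rank ker ∂_2 − rank ∂_3 = (5 − 5) − 0 = 0, and there is no ∂_3, so H_2 ≅ 0.

(K is a triangulation of the Möbius band.)

H_2 = 0.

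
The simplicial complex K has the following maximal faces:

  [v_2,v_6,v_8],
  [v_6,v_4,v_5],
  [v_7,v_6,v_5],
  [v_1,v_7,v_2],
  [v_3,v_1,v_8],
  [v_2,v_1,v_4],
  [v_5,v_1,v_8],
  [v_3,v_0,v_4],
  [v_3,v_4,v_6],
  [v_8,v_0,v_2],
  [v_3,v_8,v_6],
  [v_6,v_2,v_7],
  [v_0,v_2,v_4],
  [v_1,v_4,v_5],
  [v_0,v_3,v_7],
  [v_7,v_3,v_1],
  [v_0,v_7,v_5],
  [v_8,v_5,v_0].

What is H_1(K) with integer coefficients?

Order the vertices as v_0 < v_1 < v_2 < v_3 < v_4 < v_5 < v_6 < v_7 < v_8. Listing each simplex with vertices in this order, K has dimension 2 with simplices:

  0-simplices (9): [v_0], [v_1], [v_2], [v_3], [v_4], [v_5], [v_6], [v_7], [v_8]
  1-simplices (27): (27 of them)
  2-simplices (18): (18 of them)

so the chain groups are C_0 ≅ Z^9, C_1 ≅ Z^27, C_2 ≅ Z^18.

∂_1: C_1 → C_0 is given by ∂[p,q] = [q] − [p].
The 9×27 boundary matrix has rank 8 and Smith normal form diag(1,1,1,1,1,1,1,1).

The boundary map ∂_2: C_2 → C_1 maps a triangle to the signed sum of its edges. For instance
  ∂[v_2,v_6,v_8] = [v_6,v_8] − [v_2,v_8] + [v_2,v_6],
  ∂[v_2,v_6,v_7] = [v_6,v_7] − [v_2,v_7] + [v_2,v_6].
As a 27×18 matrix over Z this has rank 17, with invariant factors (1,1,1,1,1,1,1,1,1,1,1,1,1,1,1,1,1).

Computing H_k = (kernel of ∂_k) / (image of ∂_{k+1}):

  H_1: rank ker ∂_1 − rank ∂_2 = (27 − 8) − 17 = 2, and the invariant factors of ∂_2 are all 1, so H_1 ≅ Z^2.

(K is a triangulation of the torus T^2.)

H_1 ≅ Z^2.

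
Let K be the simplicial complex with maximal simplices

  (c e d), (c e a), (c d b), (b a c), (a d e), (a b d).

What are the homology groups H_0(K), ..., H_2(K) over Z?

Order the vertices as a < b < c < d < e. Listing each simplex with vertices in this order, K has dimension 2 with simplices:

  0-simplices (5): a, b, c, d, e
  1-simplices (9): ab, ac, ad, ae, bc, bd, cd, ce, de
  2-simplices (6): abc, abd, ace, ade, bcd, cde

Hence C_0 ≅ Z^5, C_1 ≅ Z^9, C_2 ≅ Z^6.

∂_1: C_1 → C_0 sends each edge [p,q] (with p < q) to q − p. For instance
  ∂ab = b − a.
The 5×9 boundary matrix has rank 4 and Smith normal form diag(1,1,1,1).

The boundary map ∂_2: C_2 → C_1 acts by ∂[p,q,r] = [q,r] − [p,r] + [p,q]. For instance
  ∂ade = de − ae + ad,
  ∂abd = bd − ad + ab.
This gives a 9×6 integer matrix of rank 5; reducing to Smith normal form yields diagonal entries (1,1,1,1,1).

From H_k ≅ ker(∂_k) / im(∂_{k+1}) we obtain:

  H_0: rank C_0 − rank ∂_1 = 5 − 4 = 1, and the invariant factors of ∂_1 are all 1, so H_0 = Z.
  H_1: rank ker ∂_1 − rank ∂_2 = (9 − 4) − 5 = 0, and the invariant factors of ∂_2 are all 1, so H_1 = 0.
  H_2: rank ker ∂_2 − rank ∂_3 = (6 − 5) − 0 = 1, and there is no ∂_3, so H_2 = Z.

H_0 = Z,  H_1 = 0,  H_2 = Z.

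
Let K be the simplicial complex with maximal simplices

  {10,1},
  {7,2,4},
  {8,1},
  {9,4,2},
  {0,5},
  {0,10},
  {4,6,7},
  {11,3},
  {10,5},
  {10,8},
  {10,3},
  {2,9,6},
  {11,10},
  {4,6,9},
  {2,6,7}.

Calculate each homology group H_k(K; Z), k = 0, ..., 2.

H_0 ≅ Z^2,  H_1 ≅ Z^3,  H_2 ≅ Z.

Order the vertices as 0 < 1 < 2 < 3 < 4 < 5 < 6 < 7 < 8 < 9 < 10 < 11. Listing each simplex with vertices in this order, K has dimension 2 with simplices:

  0-simplices (12): [0], [1], [2], [3], [4], [5], [6], [7], [8], [9], [10], [11]
  1-simplices (18): [0,5], [0,10], [1,8], [1,10], [2,4], [2,6], [2,7], [2,9], [3,10], [3,11], [4,6], [4,7], [4,9], [5,10], [6,7], [6,9], [8,10], [10,11]
  2-simplices (6): [2,4,7], [2,4,9], [2,6,7], [2,6,9], [4,6,7], [4,6,9]

so the chain groups are C_0 ≅ Z^12, C_1 ≅ Z^18, C_2 ≅ Z^6.

∂_1: C_1 → C_0 is given by ∂[p,q] = [q] − [p]. For instance
  ∂[8,10] = [10] − [8].
This gives a 12×18 integer matrix of rank 10; reducing to Smith normal form yields diagonal entries (1,1,1,1,1,1,1,1,1,1).

∂_2: C_2 → C_1 sends each 2-simplex [p,q,r] to [q,r] − [p,r] + [p,q]. For instance
  ∂[2,6,9] = [6,9] − [2,9] + [2,6],
  ∂[2,4,7] = [4,7] − [2,7] + [2,4].
The resulting 18×6 matrix has rank 5, and its Smith normal form has invariant factors (1,1,1,1,1).

Now H_k = ker ∂_k / im ∂_{k+1}, so:

  H_0: rank C_0 − rank ∂_1 = 12 − 10 = 2, and the invariant factors of ∂_1 are all 1, so H_0 = Z^2.
  H_1: rank ker ∂_1 − rank ∂_2 = (18 − 10) − 5 = 3, and the invariant factors of ∂_2 are all 1, so H_1 = Z^3.
  H_2: rank ker ∂_2 − rank ∂_3 = (6 − 5) − 0 = 1, and there is no ∂_3, so H_2 = Z.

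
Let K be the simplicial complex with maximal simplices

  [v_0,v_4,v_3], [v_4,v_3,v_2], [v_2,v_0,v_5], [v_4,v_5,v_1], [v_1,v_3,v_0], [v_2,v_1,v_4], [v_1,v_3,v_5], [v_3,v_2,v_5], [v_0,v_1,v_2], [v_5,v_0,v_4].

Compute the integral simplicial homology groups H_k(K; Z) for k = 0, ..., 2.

We work with the vertex ordering v_0 < v_1 < v_2 < v_3 < v_4 < v_5. The simplices of K, each written with vertices in increasing order, are:

  0-simplices (6): [v_0], [v_1], [v_2], [v_3], [v_4], [v_5]
  1-simplices (15): (15 of them)
  2-simplices (10): [v_0,v_1,v_2], [v_0,v_1,v_3], [v_0,v_2,v_5], [v_0,v_3,v_4], [v_0,v_4,v_5], [v_1,v_2,v_4], [v_1,v_3,v_5], [v_1,v_4,v_5], [v_2,v_3,v_4], [v_2,v_3,v_5]

Hence C_0 ≅ Z^6, C_1 ≅ Z^15, C_2 ≅ Z^10.

Boundary ∂_1: C_1 → C_0 is given by ∂[p,q] = [q] − [p]. For instance
  ∂[v_0,v_4] = [v_4] − [v_0].
The 6×15 boundary matrix has rank 5 and Smith normal form diag(1,1,1,1,1).

The boundary map ∂_2: C_2 → C_1 acts by ∂[p,q,r] = [q,r] − [p,r] + [p,q]. For instance
  ∂[v_0,v_3,v_4] = [v_3,v_4] − [v_0,v_4] + [v_0,v_3],
  ∂[v_2,v_3,v_5] = [v_3,v_5] − [v_2,v_5] + [v_2,v_3].
This gives a 15×10 integer matrix of rank 10; reducing to Smith normal form yields diagonal entries (1,1,1,1,1,1,1,1,1,2).

Computing H_k = (kernel of ∂_k) / (image of ∂_{k+1}):

  H_0: rank C_0 − rank ∂_1 = 6 − 5 = 1, and the invariant factors of ∂_1 are all 1, so H_0 ≅ Z.
  H_1: rank ker ∂_1 − rank ∂_2 = (15 − 5) − 10 = 0, and ∂_2 has invariant factor 2 > 1, so H_1 ≅ Z_2.
  H_2: rank ker ∂_2 − rank ∂_3 = (10 − 10) − 0 = 0, and there is no ∂_3, so H_2 ≅ 0.

H_0 ≅ Z,  H_1 ≅ Z_2,  H_2 = 0.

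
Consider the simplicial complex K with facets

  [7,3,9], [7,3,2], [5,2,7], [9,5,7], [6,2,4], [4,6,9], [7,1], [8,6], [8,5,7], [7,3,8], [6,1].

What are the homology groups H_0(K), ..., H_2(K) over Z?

H_0 ≅ Z,  H_1 ≅ Z^3,  H_2 = 0.

K has 9 vertices, 19 edges, 8 triangles.
rank ∂_0 = 0, rank ∂_1 = 8 ⇒ b_0 = 9 − 0 − 8 = 1; all invariant factors of ∂_1 are 1 so no torsion. So H_0 = Z.
rank ∂_1 = 8, rank ∂_2 = 8 ⇒ b_1 = 19 − 8 − 8 = 3; all invariant factors of ∂_2 are 1 so no torsion. So H_1 = Z^3.
rank ∂_2 = 8, rank ∂_3 = 0 ⇒ b_2 = 8 − 8 − 0 = 0. So H_2 = 0.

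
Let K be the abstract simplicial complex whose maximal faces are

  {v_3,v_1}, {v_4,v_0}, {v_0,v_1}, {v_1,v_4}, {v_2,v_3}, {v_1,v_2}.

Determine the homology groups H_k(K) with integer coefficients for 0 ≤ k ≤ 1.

K has 5 vertices, 6 edges.
rank ∂_0 = 0, rank ∂_1 = 4 ⇒ b_0 = 5 − 0 − 4 = 1; all invariant factors of ∂_1 are 1 so no torsion. So H_0 ≅ Z.
rank ∂_1 = 4, rank ∂_2 = 0 ⇒ b_1 = 6 − 4 − 0 = 2. So H_1 ≅ Z^2.

H_0 ≅ Z,  H_1 ≅ Z^2.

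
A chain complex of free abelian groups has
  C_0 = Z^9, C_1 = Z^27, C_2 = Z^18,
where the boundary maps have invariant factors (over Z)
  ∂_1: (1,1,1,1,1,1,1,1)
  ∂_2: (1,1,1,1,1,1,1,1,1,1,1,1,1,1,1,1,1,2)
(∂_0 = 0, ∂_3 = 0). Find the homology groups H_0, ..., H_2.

H_0: b_0 = 9 − 0 − 8 = 1; torsion from ∂_1 factors > 1: none. So H_0 ≅ Z.
H_1: b_1 = 27 − 8 − 18 = 1; torsion from ∂_2 factors > 1: [2]. So H_1 ≅ Z ⊕ Z/2.
H_2: b_2 = 18 − 18 − 0 = 0; torsion from ∂_3 factors > 1: none. So H_2 ≅ 0.

H_0 ≅ Z,  H_1 ≅ Z ⊕ Z/2,  H_2 = 0.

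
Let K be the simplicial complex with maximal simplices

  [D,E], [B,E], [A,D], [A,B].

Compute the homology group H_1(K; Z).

H_1 = Z.

Order the vertices as A < B < D < E. Listing each simplex with vertices in this order, K has dimension 1 with simplices:

  0-simplices (4): A, B, D, E
  1-simplices (4): AB, AD, BE, DE

giving chain groups C_0 ≅ Z^4, C_1 ≅ Z^4.

Boundary ∂_1: C_1 → C_0 sends each edge [p,q] (with p < q) to q − p. For instance
  ∂AD = D − A.
The 4×4 boundary matrix has rank 3 and Smith normal form diag(1,1,1).

Now H_k = ker ∂_k / im ∂_{k+1}, so:

  H_1: rank ker ∂_1 − rank ∂_2 = (4 − 3) − 0 = 1, and there is no ∂_2, so H_1 ≅ Z.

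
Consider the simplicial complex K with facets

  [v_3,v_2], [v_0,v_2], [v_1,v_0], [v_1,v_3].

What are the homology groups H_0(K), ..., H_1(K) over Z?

Order the vertices as v_0 < v_1 < v_2 < v_3. Listing each simplex with vertices in this order, K has dimension 1 with simplices:

  0-simplices (4): [v_0], [v_1], [v_2], [v_3]
  1-simplices (4): [v_0,v_1], [v_0,v_2], [v_1,v_3], [v_2,v_3]

Hence C_0 ≅ Z^4, C_1 ≅ Z^4.

∂_1: C_1 → C_0 is given by ∂[p,q] = [q] − [p].
The resulting 4×4 matrix has rank 3, and its Smith normal form has invariant factors (1,1,1).

From H_k ≅ ker(∂_k) / im(∂_{k+1}) we obtain:

  H_0: rank C_0 − rank ∂_1 = 4 − 3 = 1, and the invariant factors of ∂_1 are all 1, so H_0 ≅ Z.
  H_1: rank ker ∂_1 − rank ∂_2 = (4 − 3) − 0 = 1, and there is no ∂_2, so H_1 ≅ Z.

As a check, the Euler characteristic is 4 − 4 = 0, which agrees with 1 − 1 = 0.

H_0 ≅ Z,  H_1 ≅ Z.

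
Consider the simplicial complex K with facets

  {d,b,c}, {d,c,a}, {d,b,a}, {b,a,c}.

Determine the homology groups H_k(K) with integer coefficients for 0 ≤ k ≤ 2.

H_0 = Z,  H_1 = 0,  H_2 = Z.

Take the total order a < b < c < d on the vertex set. Then K (dimension 2) consists of the simplices:

  0-simplices (4): a, b, c, d
  1-simplices (6): ab, ac, ad, bc, bd, cd
  2-simplices (4): abc, abd, acd, bcd

so the chain groups are C_0 ≅ Z^4, C_1 ≅ Z^6, C_2 ≅ Z^4.

∂_1: C_1 → C_0 is given by ∂[p,q] = [q] − [p]. For instance
  ∂ad = d − a.
The resulting 4×6 matrix has rank 3, and its Smith normal form has invariant factors (1,1,1).

∂_2: C_2 → C_1 acts by ∂[p,q,r] = [q,r] − [p,r] + [p,q]. For instance
  ∂abc = bc − ac + ab,
  ∂bcd = cd − bd + bc.
The 6×4 boundary matrix has rank 3 and Smith normal form diag(1,1,1).

From H_k ≅ ker(∂_k) / im(∂_{k+1}) we obtain:

  H_0: rank C_0 − rank ∂_1 = 4 − 3 = 1, and the invariant factors of ∂_1 are all 1, so H_0 ≅ Z.
  H_1: rank ker ∂_1 − rank ∂_2 = (6 − 3) − 3 = 0, and the invariant factors of ∂_2 are all 1, so H_1 ≅ 0.
  H_2: rank ker ∂_2 − rank ∂_3 = (4 − 3) − 0 = 1, and there is no ∂_3, so H_2 ≅ Z.

As a check, the Euler characteristic is 4 − 6 + 4 = 2, which agrees with 1 − 0 + 1 = 2.
(K is a triangulation of the 2-sphere S^2.)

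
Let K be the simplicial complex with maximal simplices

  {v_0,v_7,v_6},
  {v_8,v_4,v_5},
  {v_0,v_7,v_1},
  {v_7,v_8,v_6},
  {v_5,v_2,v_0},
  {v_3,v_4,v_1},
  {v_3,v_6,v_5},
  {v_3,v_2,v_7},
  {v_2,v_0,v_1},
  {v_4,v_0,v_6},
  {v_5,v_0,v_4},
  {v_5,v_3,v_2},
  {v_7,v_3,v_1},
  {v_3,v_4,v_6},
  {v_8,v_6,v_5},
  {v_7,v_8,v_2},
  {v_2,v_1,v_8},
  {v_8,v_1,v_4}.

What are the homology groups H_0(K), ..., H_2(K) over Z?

Fix the vertex order v_0 < v_1 < v_2 < v_3 < v_4 < v_5 < v_6 < v_7 < v_8 and write every simplex with vertices in increasing order. Then dim K = 2 and the simplices of K are:

  0-simplices (9): [v_0], [v_1], [v_2], [v_3], [v_4], [v_5], [v_6], [v_7], [v_8]
  1-simplices (27): (27 of them)
  2-simplices (18): (18 of them)

Hence C_0 ≅ Z^9, C_1 ≅ Z^27, C_2 ≅ Z^18.

Boundary ∂_1: C_1 → C_0 is given by ∂[p,q] = [q] − [p]. For instance
  ∂[v_2,v_5] = [v_5] − [v_2].
The resulting 9×27 matrix has rank 8, and its Smith normal form has invariant factors (1,1,1,1,1,1,1,1).

The boundary map ∂_2: C_2 → C_1 sends each 2-simplex [p,q,r] to [q,r] − [p,r] + [p,q]. For instance
  ∂[v_3,v_5,v_6] = [v_5,v_6] − [v_3,v_6] + [v_3,v_5],
  ∂[v_0,v_2,v_5] = [v_2,v_5] − [v_0,v_5] + [v_0,v_2].
The 27×18 boundary matrix has rank 18 and Smith normal form diag(1,1,1,1,1,1,1,1,1,1,1,1,1,1,1,1,1,2).

Now H_k = ker ∂_k / im ∂_{k+1}, so:

  H_0: rank C_0 − rank ∂_1 = 9 − 8 = 1, and the invariant factors of ∂_1 are all 1, so H_0 = Z.
  H_1: rank ker ∂_1 − rank ∂_2 = (27 − 8) − 18 = 1, and ∂_2 has invariant factor 2 > 1, so H_1 = Z ⊕ Z_2.
  H_2: rank ker ∂_2 − rank ∂_3 = (18 − 18) − 0 = 0, and there is no ∂_3, so H_2 = 0.

As a check, the Euler characteristic is 9 − 27 + 18 = 0, which agrees with 1 − 1 + 0 = 0.

H_0 ≅ Z,  H_1 ≅ Z ⊕ Z_2,  H_2 = 0.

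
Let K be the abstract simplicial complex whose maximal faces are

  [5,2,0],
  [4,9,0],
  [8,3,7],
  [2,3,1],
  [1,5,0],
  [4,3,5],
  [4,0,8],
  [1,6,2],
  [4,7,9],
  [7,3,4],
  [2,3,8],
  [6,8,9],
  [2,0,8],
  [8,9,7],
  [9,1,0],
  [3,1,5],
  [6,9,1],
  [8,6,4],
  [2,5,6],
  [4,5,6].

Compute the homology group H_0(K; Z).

Take the total order 0 < 1 < 2 < 3 < 4 < 5 < 6 < 7 < 8 < 9 on the vertex set. Then K (dimension 2) consists of the simplices:

  0-simplices (10): [0], [1], [2], [3], [4], [5], [6], [7], [8], [9]
  1-simplices (30): (30 of them)
  2-simplices (20): (20 of them)

giving chain groups C_0 ≅ Z^10, C_1 ≅ Z^30, C_2 ≅ Z^20.

The boundary map ∂_1: C_1 → C_0 is given by ∂[p,q] = [q] − [p]. For instance
  ∂[0,1] = [1] − [0].
As a 10×30 matrix over Z this has rank 9, with invariant factors (1,1,1,1,1,1,1,1,1).

Boundary ∂_2: C_2 → C_1 maps a triangle to the signed sum of its edges. For instance
  ∂[0,1,5] = [1,5] − [0,5] + [0,1],
  ∂[1,3,5] = [3,5] − [1,5] + [1,3].
This gives a 30×20 integer matrix of rank 20; reducing to Smith normal form yields diagonal entries (1,1,1,1,1,1,1,1,1,1,1,1,1,1,1,1,1,1,1,2).

Now H_k = ker ∂_k / im ∂_{k+1}, so:

  H_0: rank C_0 − rank ∂_1 = 10 − 9 = 1, and the invariant factors of ∂_1 are all 1, so H_0 ≅ Z.

(K is a triangulation of the Klein bottle.)

H_0 = Z.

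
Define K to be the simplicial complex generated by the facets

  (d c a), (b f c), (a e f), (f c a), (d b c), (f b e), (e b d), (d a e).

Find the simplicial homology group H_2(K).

H_2 = Z.

Order the vertices as a < b < c < d < e < f. Listing each simplex with vertices in this order, K has dimension 2 with simplices:

  0-simplices (6): a, b, c, d, e, f
  1-simplices (12): ac, ad, ae, af, bc, bd, be, bf, cd, cf, de, ef
  2-simplices (8): acd, acf, ade, aef, bcd, bcf, bde, bef

so the chain groups are C_0 ≅ Z^6, C_1 ≅ Z^12, C_2 ≅ Z^8.

Boundary ∂_1: C_1 → C_0 is given by ∂[p,q] = [q] − [p].
This gives a 6×12 integer matrix of rank 5; reducing to Smith normal form yields diagonal entries (1,1,1,1,1).

Boundary ∂_2: C_2 → C_1 acts by ∂[p,q,r] = [q,r] − [p,r] + [p,q]. For instance
  ∂bde = de − be + bd,
  ∂aef = ef − af + ae.
The 12×8 boundary matrix has rank 7 and Smith normal form diag(1,1,1,1,1,1,1).

From H_k ≅ ker(∂_k) / im(∂_{k+1}) we obtain:

  H_2: rank ker ∂_2 − rank ∂_3 = (8 − 7) − 0 = 1, and there is no ∂_3, so H_2 ≅ Z.

(K is a triangulation of the 2-sphere S^2.)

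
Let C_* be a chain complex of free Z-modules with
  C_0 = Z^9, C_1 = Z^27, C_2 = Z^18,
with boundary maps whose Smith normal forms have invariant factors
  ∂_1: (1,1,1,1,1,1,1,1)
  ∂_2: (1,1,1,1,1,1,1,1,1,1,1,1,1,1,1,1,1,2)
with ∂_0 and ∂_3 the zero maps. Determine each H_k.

H_0: b_0 = 9 − 0 − 8 = 1; torsion from ∂_1 factors > 1: none. So H_0 = Z.
H_1: b_1 = 27 − 8 − 18 = 1; torsion from ∂_2 factors > 1: [2]. So H_1 = Z × Z/2.
H_2: b_2 = 18 − 18 − 0 = 0; torsion from ∂_3 factors > 1: none. So H_2 = 0.

H_0 = Z,  H_1 = Z × Z/2,  H_2 = 0.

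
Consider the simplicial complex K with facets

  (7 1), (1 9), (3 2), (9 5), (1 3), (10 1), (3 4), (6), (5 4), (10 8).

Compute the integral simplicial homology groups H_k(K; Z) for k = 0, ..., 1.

H_0 = Z^2,  H_1 = Z.

Fix the vertex order 1 < 2 < 3 < 4 < 5 < 6 < 7 < 8 < 9 < 10 and write every simplex with vertices in increasing order. Then dim K = 1 and the simplices of K are:

  0-simplices (10): [1], [2], [3], [4], [5], [6], [7], [8], [9], [10]
  1-simplices (9): [1,3], [1,7], [1,9], [1,10], [2,3], [3,4], [4,5], [5,9], [8,10]

giving chain groups C_0 ≅ Z^10, C_1 ≅ Z^9.

Boundary ∂_1: C_1 → C_0 is given by ∂[p,q] = [q] − [p]. For instance
  ∂[1,3] = [3] − [1].
This gives a 10×9 integer matrix of rank 8; reducing to Smith normal form yields diagonal entries (1,1,1,1,1,1,1,1).

Now H_k = ker ∂_k / im ∂_{k+1}, so:

  H_0: rank C_0 − rank ∂_1 = 10 − 8 = 2, and the invariant factors of ∂_1 are all 1, so H_0 = Z^2.
  H_1: rank ker ∂_1 − rank ∂_2 = (9 − 8) − 0 = 1, and there is no ∂_2, so H_1 = Z.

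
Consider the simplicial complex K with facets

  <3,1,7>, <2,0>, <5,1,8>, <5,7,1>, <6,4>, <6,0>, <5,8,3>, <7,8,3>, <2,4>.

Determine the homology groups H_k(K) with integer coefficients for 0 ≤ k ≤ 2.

Order the vertices as 0 < 1 < 2 < 3 < 4 < 5 < 6 < 7 < 8. Listing each simplex with vertices in this order, K has dimension 2 with simplices:

  0-simplices (9): [0], [1], [2], [3], [4], [5], [6], [7], [8]
  1-simplices (14): [0,2], [0,6], [1,3], [1,5], [1,7], [1,8], [2,4], [3,5], [3,7], [3,8], [4,6], [5,7], [5,8], [7,8]
  2-simplices (5): [1,3,7], [1,5,7], [1,5,8], [3,5,8], [3,7,8]

so the chain groups are C_0 ≅ Z^9, C_1 ≅ Z^14, C_2 ≅ Z^5.

The boundary map ∂_1: C_1 → C_0 sends each edge [p,q] (with p < q) to q − p.
As a 9×14 matrix over Z this has rank 7, with invariant factors (1,1,1,1,1,1,1).

Boundary ∂_2: C_2 → C_1 acts by ∂[p,q,r] = [q,r] − [p,r] + [p,q]. For instance
  ∂[3,5,8] = [5,8] − [3,8] + [3,5],
  ∂[1,5,8] = [5,8] − [1,8] + [1,5].
This gives a 14×5 integer matrix of rank 5; reducing to Smith normal form yields diagonal entries (1,1,1,1,1).

Now H_k = ker ∂_k / im ∂_{k+1}, so:

  H_0: rank C_0 − rank ∂_1 = 9 − 7 = 2, and the invariant factors of ∂_1 are all 1, so H_0 = Z^2.
  H_1: rank ker ∂_1 − rank ∂_2 = (14 − 7) − 5 = 2, and the invariant factors of ∂_2 are all 1, so H_1 = Z^2.
  H_2: rank ker ∂_2 − rank ∂_3 = (5 − 5) − 0 = 0, and there is no ∂_3, so H_2 = 0.

H_0 = Z^2,  H_1 = Z^2,  H_2 = 0.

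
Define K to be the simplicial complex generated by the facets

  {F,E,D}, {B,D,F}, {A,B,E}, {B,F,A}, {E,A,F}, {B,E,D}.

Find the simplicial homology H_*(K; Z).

H_0 = Z,  H_1 = 0,  H_2 = Z.

Fix the vertex order A < B < D < E < F and write every simplex with vertices in increasing order. Then dim K = 2 and the simplices of K are:

  0-simplices (5): A, B, D, E, F
  1-simplices (9): AB, AE, AF, BD, BE, BF, DE, DF, EF
  2-simplices (6): ABE, ABF, AEF, BDE, BDF, DEF

so the chain groups are C_0 ≅ Z^5, C_1 ≅ Z^9, C_2 ≅ Z^6.

The boundary map ∂_1: C_1 → C_0 is given by ∂[p,q] = [q] − [p]. For instance
  ∂DF = F − D.
The 5×9 boundary matrix has rank 4 and Smith normal form diag(1,1,1,1).

∂_2: C_2 → C_1 maps a triangle to the signed sum of its edges. For instance
  ∂BDF = DF − BF + BD,
  ∂ABE = BE − AE + AB.
The resulting 9×6 matrix has rank 5, and its Smith normal form has invariant factors (1,1,1,1,1).

From H_k ≅ ker(∂_k) / im(∂_{k+1}) we obtain:

  H_0: rank C_0 − rank ∂_1 = 5 − 4 = 1, and the invariant factors of ∂_1 are all 1, so H_0 ≅ Z.
  H_1: rank ker ∂_1 − rank ∂_2 = (9 − 4) − 5 = 0, and the invariant factors of ∂_2 are all 1, so H_1 ≅ 0.
  H_2: rank ker ∂_2 − rank ∂_3 = (6 − 5) − 0 = 1, and there is no ∂_3, so H_2 ≅ Z.

(K is a triangulation of the 2-sphere S^2.)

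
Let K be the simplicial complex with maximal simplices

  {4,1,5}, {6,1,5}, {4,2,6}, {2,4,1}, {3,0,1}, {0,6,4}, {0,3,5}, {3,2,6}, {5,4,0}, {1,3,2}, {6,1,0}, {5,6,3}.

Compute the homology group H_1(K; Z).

Order the vertices as 0 < 1 < 2 < 3 < 4 < 5 < 6. Listing each simplex with vertices in this order, K has dimension 2 with simplices:

  0-simplices (7): [0], [1], [2], [3], [4], [5], [6]
  1-simplices (18): [0,1], [0,3], [0,4], [0,5], [0,6], [1,2], [1,3], [1,4], [1,5], [1,6], [2,3], [2,4], [2,6], [3,5], [3,6], [4,5], [4,6], [5,6]
  2-simplices (12): [0,1,3], [0,1,6], [0,3,5], [0,4,5], [0,4,6], [1,2,3], [1,2,4], [1,4,5], [1,5,6], [2,3,6], [2,4,6], [3,5,6]

Hence C_0 ≅ Z^7, C_1 ≅ Z^18, C_2 ≅ Z^12.

∂_1: C_1 → C_0 sends each edge [p,q] (with p < q) to q − p.
The resulting 7×18 matrix has rank 6, and its Smith normal form has invariant factors (1,1,1,1,1,1).

∂_2: C_2 → C_1 acts by ∂[p,q,r] = [q,r] − [p,r] + [p,q]. For instance
  ∂[3,5,6] = [5,6] − [3,6] + [3,5],
  ∂[2,4,6] = [4,6] − [2,6] + [2,4].
The resulting 18×12 matrix has rank 12, and its Smith normal form has invariant factors (1,1,1,1,1,1,1,1,1,1,1,2).

Now H_k = ker ∂_k / im ∂_{k+1}, so:

  H_1: rank ker ∂_1 − rank ∂_2 = (18 − 6) − 12 = 0, and ∂_2 has invariant factor 2 > 1, so H_1 ≅ Z/2.

H_1 = Z/2.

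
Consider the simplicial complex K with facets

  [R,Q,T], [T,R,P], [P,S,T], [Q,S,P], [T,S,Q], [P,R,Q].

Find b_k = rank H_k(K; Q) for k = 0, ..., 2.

Take the total order P < Q < R < S < T on the vertex set. Then K (dimension 2) consists of the simplices:

  0-simplices (5): P, Q, R, S, T
  1-simplices (9): PQ, PR, PS, PT, QR, QS, QT, RT, ST
  2-simplices (6): PQR, PQS, PRT, PST, QRT, QST

giving chain groups C_0 ≅ Z^5, C_1 ≅ Z^9, C_2 ≅ Z^6.

∂_1: C_1 → C_0 sends each edge [p,q] (with p < q) to q − p.
The 5×9 boundary matrix has rank 4 and Smith normal form diag(1,1,1,1).

∂_2: C_2 → C_1 maps a triangle to the signed sum of its edges. For instance
  ∂PQS = QS − PS + PQ,
  ∂PQR = QR − PR + PQ.
This gives a 9×6 integer matrix of rank 5; reducing to Smith normal form yields diagonal entries (1,1,1,1,1).

From H_k ≅ ker(∂_k) / im(∂_{k+1}) we obtain:

  H_0: rank C_0 − rank ∂_1 = 5 − 4 = 1, and the invariant factors of ∂_1 are all 1, so H_0 = Z.
  H_1: rank ker ∂_1 − rank ∂_2 = (9 − 4) − 5 = 0, and the invariant factors of ∂_2 are all 1, so H_1 = 0.
  H_2: rank ker ∂_2 − rank ∂_3 = (6 − 5) − 0 = 1, and there is no ∂_3, so H_2 = Z.

As a check, the Euler characteristic is 5 − 9 + 6 = 2, which agrees with 1 − 0 + 1 = 2.
(K is a triangulation of the 2-sphere S^2.)

Hence the Betti numbers are b_0 = 1, b_1 = 0, b_2 = 1.

b_0 = 1, b_1 = 0, b_2 = 1.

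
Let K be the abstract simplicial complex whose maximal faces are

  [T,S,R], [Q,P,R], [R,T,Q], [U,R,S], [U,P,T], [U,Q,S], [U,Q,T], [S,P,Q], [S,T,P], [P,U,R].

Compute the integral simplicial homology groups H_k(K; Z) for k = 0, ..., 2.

H_0 = Z,  H_1 = Z/2,  H_2 = 0.

Take the total order P < Q < R < S < T < U on the vertex set. Then K (dimension 2) consists of the simplices:

  0-simplices (6): P, Q, R, S, T, U
  1-simplices (15): PQ, PR, PS, PT, PU, QR, QS, QT, QU, RS, RT, RU, ST, SU, TU
  2-simplices (10): PQR, PQS, PRU, PST, PTU, QRT, QSU, QTU, RST, RSU

giving chain groups C_0 ≅ Z^6, C_1 ≅ Z^15, C_2 ≅ Z^10.

Boundary ∂_1: C_1 → C_0 maps an edge to its endpoints' difference, ∂[p,q] = q − p.
The 6×15 boundary matrix has rank 5 and Smith normal form diag(1,1,1,1,1).

∂_2: C_2 → C_1 acts by ∂[p,q,r] = [q,r] − [p,r] + [p,q]. For instance
  ∂PST = ST − PT + PS,
  ∂PQR = QR − PR + PQ.
The 15×10 boundary matrix has rank 10 and Smith normal form diag(1,1,1,1,1,1,1,1,1,2).

Computing H_k = (kernel of ∂_k) / (image of ∂_{k+1}):

  H_0: rank C_0 − rank ∂_1 = 6 − 5 = 1, and the invariant factors of ∂_1 are all 1, so H_0 = Z.
  H_1: rank ker ∂_1 − rank ∂_2 = (15 − 5) − 10 = 0, and ∂_2 has invariant factor 2 > 1, so H_1 = Z/2.
  H_2: rank ker ∂_2 − rank ∂_3 = (10 − 10) − 0 = 0, and there is no ∂_3, so H_2 = 0.

As a check, the Euler characteristic is 6 − 15 + 10 = 1, which agrees with 1 − 0 + 0 = 1.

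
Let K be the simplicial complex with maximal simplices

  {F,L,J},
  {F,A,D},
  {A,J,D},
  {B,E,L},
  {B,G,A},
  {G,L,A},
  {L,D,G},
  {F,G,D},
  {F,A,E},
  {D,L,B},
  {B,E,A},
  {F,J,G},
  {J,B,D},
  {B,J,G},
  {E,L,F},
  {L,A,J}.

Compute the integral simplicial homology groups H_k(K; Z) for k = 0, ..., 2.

H_0 = Z,  H_1 = Z^2,  H_2 = Z.

Take the total order A < B < D < E < F < G < J < L on the vertex set. Then K (dimension 2) consists of the simplices:

  0-simplices (8): A, B, D, E, F, G, J, L
  1-simplices (24): AB, AD, AE, AF, AG, AJ, AL, BD, BE, BG, BJ, BL, DF, DG, DJ, DL, EF, EL, FG, FJ, FL, GJ, GL, JL
  2-simplices (16): ABE, ABG, ADF, ADJ, AEF, AGL, AJL, BDJ, BDL, BEL, BGJ, DFG, DGL, EFL, FGJ, FJL

giving chain groups C_0 ≅ Z^8, C_1 ≅ Z^24, C_2 ≅ Z^16.

Boundary ∂_1: C_1 → C_0 maps an edge to its endpoints' difference, ∂[p,q] = q − p. For instance
  ∂DG = G − D.
The resulting 8×24 matrix has rank 7, and its Smith normal form has invariant factors (1,1,1,1,1,1,1).

Boundary ∂_2: C_2 → C_1 acts by ∂[p,q,r] = [q,r] − [p,r] + [p,q]. For instance
  ∂ABG = BG − AG + AB,
  ∂AJL = JL − AL + AJ.
The resulting 24×16 matrix has rank 15, and its Smith normal form has invariant factors (1,1,1,1,1,1,1,1,1,1,1,1,1,1,1).

Now H_k = ker ∂_k / im ∂_{k+1}, so:

  H_0: rank C_0 − rank ∂_1 = 8 − 7 = 1, and the invariant factors of ∂_1 are all 1, so H_0 ≅ Z.
  H_1: rank ker ∂_1 − rank ∂_2 = (24 − 7) − 15 = 2, and the invariant factors of ∂_2 are all 1, so H_1 ≅ Z^2.
  H_2: rank ker ∂_2 − rank ∂_3 = (16 − 15) − 0 = 1, and there is no ∂_3, so H_2 ≅ Z.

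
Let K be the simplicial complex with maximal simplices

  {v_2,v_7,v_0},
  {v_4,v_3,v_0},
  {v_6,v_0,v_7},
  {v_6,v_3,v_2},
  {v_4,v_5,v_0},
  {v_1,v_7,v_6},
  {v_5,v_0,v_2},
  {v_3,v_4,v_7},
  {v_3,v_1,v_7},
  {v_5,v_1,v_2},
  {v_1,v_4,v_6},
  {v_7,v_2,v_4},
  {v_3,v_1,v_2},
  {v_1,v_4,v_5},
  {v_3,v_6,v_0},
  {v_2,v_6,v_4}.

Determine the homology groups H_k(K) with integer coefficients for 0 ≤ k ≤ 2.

H_0 ≅ Z,  H_1 ≅ Z^2,  H_2 ≅ Z.

Fix the vertex order v_0 < v_1 < v_2 < v_3 < v_4 < v_5 < v_6 < v_7 and write every simplex with vertices in increasing order. Then dim K = 2 and the simplices of K are:

  0-simplices (8): [v_0], [v_1], [v_2], [v_3], [v_4], [v_5], [v_6], [v_7]
  1-simplices (24): (24 of them)
  2-simplices (16): (16 of them)

so the chain groups are C_0 ≅ Z^8, C_1 ≅ Z^24, C_2 ≅ Z^16.

The boundary map ∂_1: C_1 → C_0 is given by ∂[p,q] = [q] − [p]. For instance
  ∂[v_0,v_6] = [v_6] − [v_0].
The resulting 8×24 matrix has rank 7, and its Smith normal form has invariant factors (1,1,1,1,1,1,1).

Boundary ∂_2: C_2 → C_1 maps a triangle to the signed sum of its edges. For instance
  ∂[v_1,v_3,v_7] = [v_3,v_7] − [v_1,v_7] + [v_1,v_3],
  ∂[v_3,v_4,v_7] = [v_4,v_7] − [v_3,v_7] + [v_3,v_4].
The 24×16 boundary matrix has rank 15 and Smith normal form diag(1,1,1,1,1,1,1,1,1,1,1,1,1,1,1).

From H_k ≅ ker(∂_k) / im(∂_{k+1}) we obtain:

  H_0: rank C_0 − rank ∂_1 = 8 − 7 = 1, and the invariant factors of ∂_1 are all 1, so H_0 ≅ Z.
  H_1: rank ker ∂_1 − rank ∂_2 = (24 − 7) − 15 = 2, and the invariant factors of ∂_2 are all 1, so H_1 ≅ Z^2.
  H_2: rank ker ∂_2 − rank ∂_3 = (16 − 15) − 0 = 1, and there is no ∂_3, so H_2 ≅ Z.

As a check, the Euler characteristic is 8 − 24 + 16 = 0, which agrees with 1 − 2 + 1 = 0.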